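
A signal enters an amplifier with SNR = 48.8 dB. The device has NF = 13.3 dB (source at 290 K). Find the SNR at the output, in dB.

By definition F = SNR_in/SNR_out, so in dB: SNR_out = SNR_in − NF
SNR_out = 48.8 − 13.3 = 35.5 dB

35.5 dB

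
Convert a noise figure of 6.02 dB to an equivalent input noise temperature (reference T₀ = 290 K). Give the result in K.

F = 10^(6.02/10) = 3.99945
T_e = (F − 1)·T₀ = (3.99945 − 1) × 290 = 870 K

870 K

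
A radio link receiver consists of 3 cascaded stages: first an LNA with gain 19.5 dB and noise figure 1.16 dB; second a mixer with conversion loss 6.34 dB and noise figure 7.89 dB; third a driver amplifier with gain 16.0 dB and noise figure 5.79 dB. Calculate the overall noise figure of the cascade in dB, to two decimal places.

1.76 dB

Convert to linear (a loss of L dB is a gain of −L dB): F_i = 10^(NF_i/10), G_i = 10^(G_i,dB/10)
  Stage 1: F_1 = 10^(1.16/10) = 1.306, G_1 = 10^(19.5/10) = 89.13
  Stage 2: F_2 = 10^(7.89/10) = 6.152, G_2 = 10^(−6.34/10) = 0.2323
  Stage 3: F_3 = 10^(5.79/10) = 3.793, G_3 = 10^(16.0/10) = 39.81
Friis cascade:
  F = 1.306 + (6.152 − 1)/89.13 + (3.793 − 1)/20.70 = 1.499
NF = 10 log₁₀(1.499) = 1.76 dB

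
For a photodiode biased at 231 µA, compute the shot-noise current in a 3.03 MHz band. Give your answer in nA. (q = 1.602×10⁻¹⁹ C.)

I_n = √(2qI·B)
2qI·B = 2 × 1.602×10⁻¹⁹ × 2.31×10⁻⁴ × 3.03×10⁶ = 2.24×10⁻¹⁶ A²
I_n = √(2.24×10⁻¹⁶) = 1.50×10⁻⁸ A = 15.0 nA

15.0 nA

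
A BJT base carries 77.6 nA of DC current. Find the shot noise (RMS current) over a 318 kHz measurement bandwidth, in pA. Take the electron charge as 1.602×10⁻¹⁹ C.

I_n = √(2qI·B)
2qI·B = 2 × 1.602×10⁻¹⁹ × 7.76×10⁻⁸ × 3.18×10⁵ = 7.91×10⁻²¹ A²
I_n = √(7.91×10⁻²¹) = 8.89×10⁻¹¹ A = 88.9 pA

88.9 pA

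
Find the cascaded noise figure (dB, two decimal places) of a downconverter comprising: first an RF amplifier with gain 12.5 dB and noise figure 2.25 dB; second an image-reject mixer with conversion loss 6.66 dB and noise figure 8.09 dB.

Convert to linear (a loss of L dB is a gain of −L dB): F_i = 10^(NF_i/10), G_i = 10^(G_i,dB/10)
  Stage 1: F_1 = 10^(2.25/10) = 1.679, G_1 = 10^(12.5/10) = 17.78
  Stage 2: F_2 = 10^(8.09/10) = 6.442, G_2 = 10^(−6.66/10) = 0.2158
Friis cascade:
  F = 1.679 + (6.442 − 1)/17.78 = 1.985
NF = 10 log₁₀(1.985) = 2.98 dB

2.98 dB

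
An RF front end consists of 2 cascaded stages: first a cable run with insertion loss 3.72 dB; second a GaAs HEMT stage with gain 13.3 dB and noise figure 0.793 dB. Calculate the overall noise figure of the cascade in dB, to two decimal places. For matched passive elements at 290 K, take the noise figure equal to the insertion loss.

Convert to linear (a loss of L dB is a gain of −L dB): F_i = 10^(NF_i/10), G_i = 10^(G_i,dB/10)
  Stage 1: F_1 = 10^(3.72/10) = 2.355, G_1 = 10^(−3.72/10) = 0.4246
  Stage 2: F_2 = 10^(0.793/10) = 1.200, G_2 = 10^(13.3/10) = 21.38
Friis cascade:
  F = 2.355 + (1.200 − 1)/0.4246 = 2.827
NF = 10 log₁₀(2.827) = 4.51 dB

4.51 dB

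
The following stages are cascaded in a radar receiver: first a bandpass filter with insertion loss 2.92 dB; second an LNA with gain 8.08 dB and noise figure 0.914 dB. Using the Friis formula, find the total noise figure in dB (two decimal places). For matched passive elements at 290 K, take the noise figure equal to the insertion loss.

Convert to linear (a loss of L dB is a gain of −L dB): F_i = 10^(NF_i/10), G_i = 10^(G_i,dB/10)
  Stage 1: F_1 = 10^(2.92/10) = 1.959, G_1 = 10^(−2.92/10) = 0.5105
  Stage 2: F_2 = 10^(0.914/10) = 1.234, G_2 = 10^(8.08/10) = 6.427
Friis cascade:
  F = 1.959 + (1.234 − 1)/0.5105 = 2.418
NF = 10 log₁₀(2.418) = 3.83 dB

3.83 dB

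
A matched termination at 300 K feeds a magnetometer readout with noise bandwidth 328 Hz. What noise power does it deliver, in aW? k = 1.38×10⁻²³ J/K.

P_n = kTB = 1.38×10⁻²³ × 300 × 3.28×10² = 1.36×10⁻¹⁸ W = 1.36 aW

1.36 aW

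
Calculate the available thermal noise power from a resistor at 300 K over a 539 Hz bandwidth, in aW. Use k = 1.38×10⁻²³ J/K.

2.23 aW

P_n = kTB = 1.38×10⁻²³ × 300 × 5.39×10² = 2.23×10⁻¹⁸ W = 2.23 aW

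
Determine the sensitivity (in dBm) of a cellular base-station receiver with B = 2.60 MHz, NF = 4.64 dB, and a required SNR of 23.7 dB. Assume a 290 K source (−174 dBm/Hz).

Sensitivity = −174 + 10 log₁₀(B) + NF + SNR_min
= −174 + 64.15 + 4.64 + 23.7
= −81.51 dBm → −81.5 dBm

−81.5 dBm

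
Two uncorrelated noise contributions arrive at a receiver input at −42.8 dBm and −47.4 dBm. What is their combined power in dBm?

−41.5 dBm

Convert to linear, add, convert back:
P₁ = 5.25×10⁻⁸ W, P₂ = 1.82×10⁻⁸ W
P_tot = 7.07×10⁻⁸ W → 10 log₁₀(P_tot / 10⁻³) = −41.5 dBm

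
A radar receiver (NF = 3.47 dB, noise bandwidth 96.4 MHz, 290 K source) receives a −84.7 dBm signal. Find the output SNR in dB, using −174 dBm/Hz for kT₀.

Noise floor: N = −174 + 10 log₁₀(B) + NF
10 log₁₀(9.64×10⁷) = 79.84 dB
N = −174 + 79.84 + 3.47 = −90.69 dBm
SNR = P_sig − N = −84.7 − (−90.69) = 5.99 dB → 6.0 dB

6.0 dB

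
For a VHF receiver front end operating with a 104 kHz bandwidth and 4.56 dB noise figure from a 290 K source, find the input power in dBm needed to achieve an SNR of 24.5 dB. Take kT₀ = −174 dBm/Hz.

−94.8 dBm

Sensitivity = −174 + 10 log₁₀(B) + NF + SNR_min
= −174 + 50.17 + 4.56 + 24.5
= −94.77 dBm → −94.8 dBm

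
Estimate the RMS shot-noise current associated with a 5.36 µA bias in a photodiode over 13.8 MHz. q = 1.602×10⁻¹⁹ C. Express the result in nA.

I_n = √(2qI·B)
2qI·B = 2 × 1.602×10⁻¹⁹ × 5.36×10⁻⁶ × 1.38×10⁷ = 2.37×10⁻¹⁷ A²
I_n = √(2.37×10⁻¹⁷) = 4.87×10⁻⁹ A = 4.87 nA

4.87 nA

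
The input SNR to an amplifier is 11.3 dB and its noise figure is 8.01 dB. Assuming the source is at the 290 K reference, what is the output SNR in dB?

3.29 dB

By definition F = SNR_in/SNR_out, so in dB: SNR_out = SNR_in − NF
SNR_out = 11.3 − 8.01 = 3.29 dB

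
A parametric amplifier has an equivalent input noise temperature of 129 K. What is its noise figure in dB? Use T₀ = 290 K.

1.60 dB

F = 1 + T_e/T₀ = 1 + 129/290 = 1.44483
NF = 10 log₁₀(1.44483) = 1.60 dB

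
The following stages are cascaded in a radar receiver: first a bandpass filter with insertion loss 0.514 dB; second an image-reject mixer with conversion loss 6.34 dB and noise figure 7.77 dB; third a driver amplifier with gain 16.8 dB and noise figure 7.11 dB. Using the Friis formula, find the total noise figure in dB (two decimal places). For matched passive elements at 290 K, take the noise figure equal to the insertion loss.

14.28 dB

Convert to linear (a loss of L dB is a gain of −L dB): F_i = 10^(NF_i/10), G_i = 10^(G_i,dB/10)
  Stage 1: F_1 = 10^(0.514/10) = 1.126, G_1 = 10^(−0.514/10) = 0.8884
  Stage 2: F_2 = 10^(7.77/10) = 5.984, G_2 = 10^(−6.34/10) = 0.2323
  Stage 3: F_3 = 10^(7.11/10) = 5.140, G_3 = 10^(16.8/10) = 47.86
Friis cascade:
  F = 1.126 + (5.984 − 1)/0.8884 + (5.140 − 1)/0.2063 = 26.80
NF = 10 log₁₀(26.80) = 14.28 dB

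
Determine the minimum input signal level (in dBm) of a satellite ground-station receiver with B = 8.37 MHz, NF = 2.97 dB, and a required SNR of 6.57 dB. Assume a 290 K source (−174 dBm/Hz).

−95.2 dBm

Sensitivity = −174 + 10 log₁₀(B) + NF + SNR_min
= −174 + 69.23 + 2.97 + 6.57
= −95.23 dBm → −95.2 dBm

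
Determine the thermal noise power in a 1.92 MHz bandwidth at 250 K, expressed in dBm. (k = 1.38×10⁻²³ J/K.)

P_n = kTB = 1.38×10⁻²³ × 250 × 1.92×10⁶ = 6.62×10⁻¹⁵ W
In dBm: 10 log₁₀(6.62×10⁻¹⁵ / 10⁻³) = −111.8 dBm

−111.8 dBm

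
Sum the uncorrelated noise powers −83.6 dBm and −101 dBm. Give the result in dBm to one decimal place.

Convert to linear, add, convert back:
P₁ = 4.37×10⁻¹² W, P₂ = 7.94×10⁻¹⁴ W
P_tot = 4.44×10⁻¹² W → 10 log₁₀(P_tot / 10⁻³) = −83.5 dBm

−83.5 dBm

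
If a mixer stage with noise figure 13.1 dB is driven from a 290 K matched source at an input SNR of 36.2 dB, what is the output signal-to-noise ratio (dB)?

By definition F = SNR_in/SNR_out, so in dB: SNR_out = SNR_in − NF
SNR_out = 36.2 − 13.1 = 23.1 dB

23.1 dB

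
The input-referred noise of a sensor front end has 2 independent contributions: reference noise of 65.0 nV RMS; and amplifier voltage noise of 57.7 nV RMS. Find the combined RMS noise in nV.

Uncorrelated sources add in power (mean-square): V_tot = √(ΣV_i²)
V_tot = √[(6.50×10⁻⁸)² + (5.77×10⁻⁸)²] = 8.69×10⁻⁸ V = 86.9 nV

86.9 nV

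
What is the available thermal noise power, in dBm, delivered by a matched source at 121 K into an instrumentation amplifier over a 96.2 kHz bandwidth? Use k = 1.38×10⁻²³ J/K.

−127.9 dBm

P_n = kTB = 1.38×10⁻²³ × 121 × 9.62×10⁴ = 1.61×10⁻¹⁶ W
In dBm: 10 log₁₀(1.61×10⁻¹⁶ / 10⁻³) = −127.9 dBm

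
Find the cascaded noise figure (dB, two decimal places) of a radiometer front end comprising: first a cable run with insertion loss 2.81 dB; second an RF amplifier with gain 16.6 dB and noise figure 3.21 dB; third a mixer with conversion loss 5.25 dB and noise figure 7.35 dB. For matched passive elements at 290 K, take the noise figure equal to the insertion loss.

6.22 dB

Convert to linear (a loss of L dB is a gain of −L dB): F_i = 10^(NF_i/10), G_i = 10^(G_i,dB/10)
  Stage 1: F_1 = 10^(2.81/10) = 1.910, G_1 = 10^(−2.81/10) = 0.5236
  Stage 2: F_2 = 10^(3.21/10) = 2.094, G_2 = 10^(16.6/10) = 45.71
  Stage 3: F_3 = 10^(7.35/10) = 5.433, G_3 = 10^(−5.25/10) = 0.2985
Friis cascade:
  F = 1.910 + (2.094 − 1)/0.5236 + (5.433 − 1)/23.93 = 4.185
NF = 10 log₁₀(4.185) = 6.22 dB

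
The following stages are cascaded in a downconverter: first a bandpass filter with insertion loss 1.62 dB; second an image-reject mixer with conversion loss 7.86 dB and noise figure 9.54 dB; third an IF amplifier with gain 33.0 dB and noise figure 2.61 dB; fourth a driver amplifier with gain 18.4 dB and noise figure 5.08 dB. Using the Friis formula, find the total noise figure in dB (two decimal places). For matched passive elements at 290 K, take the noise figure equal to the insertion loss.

Convert to linear (a loss of L dB is a gain of −L dB): F_i = 10^(NF_i/10), G_i = 10^(G_i,dB/10)
  Stage 1: F_1 = 10^(1.62/10) = 1.452, G_1 = 10^(−1.62/10) = 0.6887
  Stage 2: F_2 = 10^(9.54/10) = 8.995, G_2 = 10^(−7.86/10) = 0.1637
  Stage 3: F_3 = 10^(2.61/10) = 1.824, G_3 = 10^(33.0/10) = 1995
  Stage 4: F_4 = 10^(5.08/10) = 3.221, G_4 = 10^(18.4/10) = 69.18
Friis cascade:
  F = 1.452 + (8.995 − 1)/0.6887 + (1.824 − 1)/0.1127 + (3.221 − 1)/224.9 = 20.38
NF = 10 log₁₀(20.38) = 13.09 dB

13.09 dB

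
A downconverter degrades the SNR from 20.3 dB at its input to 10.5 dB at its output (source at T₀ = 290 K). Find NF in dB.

9.8 dB

NF (dB) = SNR_in(dB) − SNR_out(dB) when the source is at T₀
NF = 20.3 − 10.5 = 9.8 dB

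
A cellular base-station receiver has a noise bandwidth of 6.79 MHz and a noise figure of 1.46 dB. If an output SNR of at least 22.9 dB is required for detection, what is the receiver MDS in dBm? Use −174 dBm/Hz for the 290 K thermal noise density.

Sensitivity = −174 + 10 log₁₀(B) + NF + SNR_min
= −174 + 68.32 + 1.46 + 22.9
= −81.32 dBm → −81.3 dBm

−81.3 dBm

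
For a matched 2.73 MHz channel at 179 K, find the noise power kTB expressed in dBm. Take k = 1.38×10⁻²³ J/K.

−111.7 dBm

P_n = kTB = 1.38×10⁻²³ × 179 × 2.73×10⁶ = 6.74×10⁻¹⁵ W
In dBm: 10 log₁₀(6.74×10⁻¹⁵ / 10⁻³) = −111.7 dBm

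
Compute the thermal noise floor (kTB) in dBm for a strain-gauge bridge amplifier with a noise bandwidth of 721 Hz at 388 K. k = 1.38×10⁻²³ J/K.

P_n = kTB = 1.38×10⁻²³ × 388 × 7.21×10² = 3.86×10⁻¹⁸ W
In dBm: 10 log₁₀(3.86×10⁻¹⁸ / 10⁻³) = −144.1 dBm

−144.1 dBm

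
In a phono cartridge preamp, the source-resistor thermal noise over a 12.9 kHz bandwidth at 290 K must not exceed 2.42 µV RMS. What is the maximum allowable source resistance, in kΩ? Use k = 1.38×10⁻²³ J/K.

28.4 kΩ

Johnson–Nyquist: V_n = √(4kTRB) ⇒ R = V_n² / (4kTB)
4kTB = 4 × 1.38×10⁻²³ × 290 × 1.29×10⁴ = 2.07×10⁻¹⁶
R = (2.42×10⁻⁶)² / 2.07×10⁻¹⁶ = 2.84×10⁴ Ω = 28.4 kΩ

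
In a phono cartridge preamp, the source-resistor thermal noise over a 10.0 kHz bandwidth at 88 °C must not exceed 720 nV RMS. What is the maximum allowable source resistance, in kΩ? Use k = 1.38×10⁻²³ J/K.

2.60 kΩ

T = 88 °C + 273.15 = 361.15 K
Johnson–Nyquist: V_n = √(4kTRB) ⇒ R = V_n² / (4kTB)
4kTB = 4 × 1.38×10⁻²³ × 361.15 × 1.00×10⁴ = 1.99×10⁻¹⁶
R = (7.20×10⁻⁷)² / 1.99×10⁻¹⁶ = 2.60×10³ Ω = 2.60 kΩ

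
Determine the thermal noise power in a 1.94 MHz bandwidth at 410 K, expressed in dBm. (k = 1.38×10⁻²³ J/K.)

−109.6 dBm

P_n = kTB = 1.38×10⁻²³ × 410 × 1.94×10⁶ = 1.10×10⁻¹⁴ W
In dBm: 10 log₁₀(1.10×10⁻¹⁴ / 10⁻³) = −109.6 dBm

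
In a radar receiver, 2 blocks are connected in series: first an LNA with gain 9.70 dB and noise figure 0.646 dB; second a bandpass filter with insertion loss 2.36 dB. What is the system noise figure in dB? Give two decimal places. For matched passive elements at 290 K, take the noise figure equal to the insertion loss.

0.93 dB

Convert to linear (a loss of L dB is a gain of −L dB): F_i = 10^(NF_i/10), G_i = 10^(G_i,dB/10)
  Stage 1: F_1 = 10^(0.646/10) = 1.160, G_1 = 10^(9.70/10) = 9.333
  Stage 2: F_2 = 10^(2.36/10) = 1.722, G_2 = 10^(−2.36/10) = 0.5808
Friis cascade:
  F = 1.160 + (1.722 − 1)/9.333 = 1.238
NF = 10 log₁₀(1.238) = 0.93 dB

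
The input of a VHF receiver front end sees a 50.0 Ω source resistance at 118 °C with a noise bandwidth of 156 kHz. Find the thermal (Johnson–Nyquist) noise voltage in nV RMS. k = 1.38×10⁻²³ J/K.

T = 118 °C + 273.15 = 391.15 K
V_n = √(4kTRB)
4kTRB = 4 × 1.38×10⁻²³ × 391.15 × 5.00×10¹ × 1.56×10⁵ = 1.68×10⁻¹³ V²
V_n = √(1.68×10⁻¹³) = 4.10×10⁻⁷ V = 410 nV

410 nV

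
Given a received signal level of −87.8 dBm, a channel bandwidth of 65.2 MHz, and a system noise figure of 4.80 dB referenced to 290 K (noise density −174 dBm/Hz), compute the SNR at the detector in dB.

3.3 dB

Noise floor: N = −174 + 10 log₁₀(B) + NF
10 log₁₀(6.52×10⁷) = 78.14 dB
N = −174 + 78.14 + 4.80 = −91.06 dBm
SNR = P_sig − N = −87.8 − (−91.06) = 3.26 dB → 3.3 dB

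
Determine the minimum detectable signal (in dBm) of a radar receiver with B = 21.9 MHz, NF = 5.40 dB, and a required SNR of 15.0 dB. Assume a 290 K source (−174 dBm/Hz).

−80.2 dBm

Sensitivity = −174 + 10 log₁₀(B) + NF + SNR_min
= −174 + 73.4 + 5.40 + 15.0
= −80.20 dBm → −80.2 dBm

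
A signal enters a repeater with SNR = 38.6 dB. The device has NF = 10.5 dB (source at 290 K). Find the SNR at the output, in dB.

By definition F = SNR_in/SNR_out, so in dB: SNR_out = SNR_in − NF
SNR_out = 38.6 − 10.5 = 28.1 dB

28.1 dB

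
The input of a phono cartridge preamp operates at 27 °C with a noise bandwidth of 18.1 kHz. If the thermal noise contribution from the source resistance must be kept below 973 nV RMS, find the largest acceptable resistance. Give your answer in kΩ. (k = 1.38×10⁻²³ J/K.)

3.16 kΩ

T = 27 °C + 273.15 = 300.15 K
Johnson–Nyquist: V_n = √(4kTRB) ⇒ R = V_n² / (4kTB)
4kTB = 4 × 1.38×10⁻²³ × 300.15 × 1.81×10⁴ = 3.00×10⁻¹⁶
R = (9.73×10⁻⁷)² / 3.00×10⁻¹⁶ = 3.16×10³ Ω = 3.16 kΩ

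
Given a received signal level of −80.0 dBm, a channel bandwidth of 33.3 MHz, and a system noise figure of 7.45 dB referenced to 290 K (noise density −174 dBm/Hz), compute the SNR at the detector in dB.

Noise floor: N = −174 + 10 log₁₀(B) + NF
10 log₁₀(3.33×10⁷) = 75.22 dB
N = −174 + 75.22 + 7.45 = −91.33 dBm
SNR = P_sig − N = −80.0 − (−91.33) = 11.33 dB → 11.3 dB

11.3 dB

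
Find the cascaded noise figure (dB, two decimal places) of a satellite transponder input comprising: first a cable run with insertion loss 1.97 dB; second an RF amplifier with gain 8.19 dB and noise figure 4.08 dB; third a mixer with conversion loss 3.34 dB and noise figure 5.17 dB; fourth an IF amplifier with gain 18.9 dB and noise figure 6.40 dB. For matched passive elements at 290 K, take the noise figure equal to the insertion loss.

Convert to linear (a loss of L dB is a gain of −L dB): F_i = 10^(NF_i/10), G_i = 10^(G_i,dB/10)
  Stage 1: F_1 = 10^(1.97/10) = 1.574, G_1 = 10^(−1.97/10) = 0.6353
  Stage 2: F_2 = 10^(4.08/10) = 2.559, G_2 = 10^(8.19/10) = 6.592
  Stage 3: F_3 = 10^(5.17/10) = 3.289, G_3 = 10^(−3.34/10) = 0.4634
  Stage 4: F_4 = 10^(6.40/10) = 4.365, G_4 = 10^(18.9/10) = 77.62
Friis cascade:
  F = 1.574 + (2.559 − 1)/0.6353 + (3.289 − 1)/4.188 + (4.365 − 1)/1.941 = 6.307
NF = 10 log₁₀(6.307) = 8.00 dB

8.00 dB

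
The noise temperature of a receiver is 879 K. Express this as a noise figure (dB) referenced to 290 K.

6.05 dB

F = 1 + T_e/T₀ = 1 + 879/290 = 4.03103
NF = 10 log₁₀(4.03103) = 6.05 dB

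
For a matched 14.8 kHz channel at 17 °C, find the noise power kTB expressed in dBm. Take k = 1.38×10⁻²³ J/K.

−132.3 dBm

T = 17 °C + 273.15 = 290.15 K
P_n = kTB = 1.38×10⁻²³ × 290.15 × 1.48×10⁴ = 5.93×10⁻¹⁷ W
In dBm: 10 log₁₀(5.93×10⁻¹⁷ / 10⁻³) = −132.3 dBm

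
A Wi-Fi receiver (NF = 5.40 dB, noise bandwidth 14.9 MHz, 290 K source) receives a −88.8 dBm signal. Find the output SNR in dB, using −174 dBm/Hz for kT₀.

8.1 dB

Noise floor: N = −174 + 10 log₁₀(B) + NF
10 log₁₀(1.49×10⁷) = 71.73 dB
N = −174 + 71.73 + 5.40 = −96.87 dBm
SNR = P_sig − N = −88.8 − (−96.87) = 8.07 dB → 8.1 dB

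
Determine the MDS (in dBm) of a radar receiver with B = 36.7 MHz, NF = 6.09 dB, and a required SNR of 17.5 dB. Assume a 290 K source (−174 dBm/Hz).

−74.8 dBm

Sensitivity = −174 + 10 log₁₀(B) + NF + SNR_min
= −174 + 75.65 + 6.09 + 17.5
= −74.76 dBm → −74.8 dBm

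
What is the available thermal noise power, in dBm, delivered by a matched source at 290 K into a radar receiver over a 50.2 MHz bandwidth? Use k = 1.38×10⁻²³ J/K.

P_n = kTB = 1.38×10⁻²³ × 290 × 5.02×10⁷ = 2.01×10⁻¹³ W
In dBm: 10 log₁₀(2.01×10⁻¹³ / 10⁻³) = −97.0 dBm

−97.0 dBm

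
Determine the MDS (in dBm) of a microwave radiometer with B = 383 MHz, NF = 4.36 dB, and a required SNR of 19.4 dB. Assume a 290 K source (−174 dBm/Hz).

−64.4 dBm

Sensitivity = −174 + 10 log₁₀(B) + NF + SNR_min
= −174 + 85.83 + 4.36 + 19.4
= −64.41 dBm → −64.4 dBm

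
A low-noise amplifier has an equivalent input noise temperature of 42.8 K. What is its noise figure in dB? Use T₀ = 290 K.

F = 1 + T_e/T₀ = 1 + 42.8/290 = 1.14759
NF = 10 log₁₀(1.14759) = 0.598 dB

0.598 dB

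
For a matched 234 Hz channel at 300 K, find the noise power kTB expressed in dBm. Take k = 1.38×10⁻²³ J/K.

−150.1 dBm

P_n = kTB = 1.38×10⁻²³ × 300 × 2.34×10² = 9.69×10⁻¹⁹ W
In dBm: 10 log₁₀(9.69×10⁻¹⁹ / 10⁻³) = −150.1 dBm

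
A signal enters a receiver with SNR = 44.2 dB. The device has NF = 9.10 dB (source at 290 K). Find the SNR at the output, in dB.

35.10 dB

By definition F = SNR_in/SNR_out, so in dB: SNR_out = SNR_in − NF
SNR_out = 44.2 − 9.10 = 35.10 dB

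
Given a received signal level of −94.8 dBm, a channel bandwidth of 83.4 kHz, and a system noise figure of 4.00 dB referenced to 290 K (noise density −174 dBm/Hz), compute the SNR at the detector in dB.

Noise floor: N = −174 + 10 log₁₀(B) + NF
10 log₁₀(8.34×10⁴) = 49.21 dB
N = −174 + 49.21 + 4.00 = −120.79 dBm
SNR = P_sig − N = −94.8 − (−120.79) = 25.99 dB → 26.0 dB

26.0 dB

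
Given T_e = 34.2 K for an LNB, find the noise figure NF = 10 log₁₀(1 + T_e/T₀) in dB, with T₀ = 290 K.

F = 1 + T_e/T₀ = 1 + 34.2/290 = 1.11793
NF = 10 log₁₀(1.11793) = 0.484 dB

0.484 dB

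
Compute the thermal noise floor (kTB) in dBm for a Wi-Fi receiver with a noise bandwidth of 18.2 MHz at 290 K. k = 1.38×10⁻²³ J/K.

−101.4 dBm

P_n = kTB = 1.38×10⁻²³ × 290 × 1.82×10⁷ = 7.28×10⁻¹⁴ W
In dBm: 10 log₁₀(7.28×10⁻¹⁴ / 10⁻³) = −101.4 dBm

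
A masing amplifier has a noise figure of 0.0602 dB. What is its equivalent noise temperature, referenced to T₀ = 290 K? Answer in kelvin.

4.05 K

F = 10^(0.0602/10) = 1.01396
T_e = (F − 1)·T₀ = (1.01396 − 1) × 290 = 4.05 K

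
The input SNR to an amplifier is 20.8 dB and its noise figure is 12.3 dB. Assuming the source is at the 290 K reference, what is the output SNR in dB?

By definition F = SNR_in/SNR_out, so in dB: SNR_out = SNR_in − NF
SNR_out = 20.8 − 12.3 = 8.5 dB

8.5 dB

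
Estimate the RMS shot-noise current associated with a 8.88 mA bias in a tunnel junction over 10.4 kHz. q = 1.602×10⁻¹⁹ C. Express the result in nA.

5.44 nA

I_n = √(2qI·B)
2qI·B = 2 × 1.602×10⁻¹⁹ × 8.88×10⁻³ × 1.04×10⁴ = 2.96×10⁻¹⁷ A²
I_n = √(2.96×10⁻¹⁷) = 5.44×10⁻⁹ A = 5.44 nA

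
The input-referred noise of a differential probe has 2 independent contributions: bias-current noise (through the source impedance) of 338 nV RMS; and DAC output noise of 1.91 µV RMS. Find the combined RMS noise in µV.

1.94 µV

Uncorrelated sources add in power (mean-square): V_tot = √(ΣV_i²)
V_tot = √[(3.38×10⁻⁷)² + (1.91×10⁻⁶)²] = 1.94×10⁻⁶ V = 1.94 µV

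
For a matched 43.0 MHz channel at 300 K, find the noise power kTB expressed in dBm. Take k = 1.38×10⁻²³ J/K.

P_n = kTB = 1.38×10⁻²³ × 300 × 4.30×10⁷ = 1.78×10⁻¹³ W
In dBm: 10 log₁₀(1.78×10⁻¹³ / 10⁻³) = −97.5 dBm

−97.5 dBm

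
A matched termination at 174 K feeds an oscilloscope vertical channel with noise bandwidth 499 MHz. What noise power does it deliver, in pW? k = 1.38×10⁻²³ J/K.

1.20 pW

P_n = kTB = 1.38×10⁻²³ × 174 × 4.99×10⁸ = 1.20×10⁻¹² W = 1.20 pW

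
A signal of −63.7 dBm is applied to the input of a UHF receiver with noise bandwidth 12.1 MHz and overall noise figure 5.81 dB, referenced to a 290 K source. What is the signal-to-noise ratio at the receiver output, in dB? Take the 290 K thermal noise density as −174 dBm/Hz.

Noise floor: N = −174 + 10 log₁₀(B) + NF
10 log₁₀(1.21×10⁷) = 70.83 dB
N = −174 + 70.83 + 5.81 = −97.36 dBm
SNR = P_sig − N = −63.7 − (−97.36) = 33.66 dB → 33.7 dB

33.7 dB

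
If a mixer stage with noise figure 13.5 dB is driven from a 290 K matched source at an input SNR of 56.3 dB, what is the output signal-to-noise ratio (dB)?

By definition F = SNR_in/SNR_out, so in dB: SNR_out = SNR_in − NF
SNR_out = 56.3 − 13.5 = 42.8 dB

42.8 dB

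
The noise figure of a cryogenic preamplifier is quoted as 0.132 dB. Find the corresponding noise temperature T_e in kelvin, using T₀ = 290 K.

F = 10^(0.132/10) = 1.03086
T_e = (F − 1)·T₀ = (1.03086 − 1) × 290 = 8.95 K

8.95 K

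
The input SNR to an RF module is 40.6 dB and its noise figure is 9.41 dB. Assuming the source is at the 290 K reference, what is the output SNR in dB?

By definition F = SNR_in/SNR_out, so in dB: SNR_out = SNR_in − NF
SNR_out = 40.6 − 9.41 = 31.19 dB

31.19 dB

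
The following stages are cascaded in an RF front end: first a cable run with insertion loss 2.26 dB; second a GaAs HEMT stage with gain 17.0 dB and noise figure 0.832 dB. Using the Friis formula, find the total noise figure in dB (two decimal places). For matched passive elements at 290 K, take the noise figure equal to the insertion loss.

Convert to linear (a loss of L dB is a gain of −L dB): F_i = 10^(NF_i/10), G_i = 10^(G_i,dB/10)
  Stage 1: F_1 = 10^(2.26/10) = 1.683, G_1 = 10^(−2.26/10) = 0.5943
  Stage 2: F_2 = 10^(0.832/10) = 1.211, G_2 = 10^(17.0/10) = 50.12
Friis cascade:
  F = 1.683 + (1.211 − 1)/0.5943 = 2.038
NF = 10 log₁₀(2.038) = 3.09 dB

3.09 dB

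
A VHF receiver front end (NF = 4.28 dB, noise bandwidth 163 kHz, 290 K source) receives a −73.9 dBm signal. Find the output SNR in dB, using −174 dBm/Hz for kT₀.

43.7 dB

Noise floor: N = −174 + 10 log₁₀(B) + NF
10 log₁₀(1.63×10⁵) = 52.12 dB
N = −174 + 52.12 + 4.28 = −117.60 dBm
SNR = P_sig − N = −73.9 − (−117.60) = 43.70 dB → 43.7 dB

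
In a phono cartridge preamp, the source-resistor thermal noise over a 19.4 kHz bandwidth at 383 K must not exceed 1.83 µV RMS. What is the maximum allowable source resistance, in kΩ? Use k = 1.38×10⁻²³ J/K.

8.17 kΩ

Johnson–Nyquist: V_n = √(4kTRB) ⇒ R = V_n² / (4kTB)
4kTB = 4 × 1.38×10⁻²³ × 383 × 1.94×10⁴ = 4.10×10⁻¹⁶
R = (1.83×10⁻⁶)² / 4.10×10⁻¹⁶ = 8.17×10³ Ω = 8.17 kΩ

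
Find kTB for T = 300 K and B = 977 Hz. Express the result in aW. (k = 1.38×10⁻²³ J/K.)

4.04 aW

P_n = kTB = 1.38×10⁻²³ × 300 × 9.77×10² = 4.04×10⁻¹⁸ W = 4.04 aW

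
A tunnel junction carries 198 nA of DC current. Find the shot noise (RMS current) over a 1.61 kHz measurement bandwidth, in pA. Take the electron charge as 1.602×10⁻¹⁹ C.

10.1 pA

I_n = √(2qI·B)
2qI·B = 2 × 1.602×10⁻¹⁹ × 1.98×10⁻⁷ × 1.61×10³ = 1.02×10⁻²² A²
I_n = √(1.02×10⁻²²) = 1.01×10⁻¹¹ A = 10.1 pA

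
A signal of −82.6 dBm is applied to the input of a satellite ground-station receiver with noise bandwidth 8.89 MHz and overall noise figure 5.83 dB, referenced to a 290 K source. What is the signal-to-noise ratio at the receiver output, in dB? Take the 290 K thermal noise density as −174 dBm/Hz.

16.1 dB

Noise floor: N = −174 + 10 log₁₀(B) + NF
10 log₁₀(8.89×10⁶) = 69.49 dB
N = −174 + 69.49 + 5.83 = −98.68 dBm
SNR = P_sig − N = −82.6 − (−98.68) = 16.08 dB → 16.1 dB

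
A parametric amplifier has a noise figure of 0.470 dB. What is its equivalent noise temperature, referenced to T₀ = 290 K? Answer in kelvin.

33.1 K

F = 10^(0.470/10) = 1.11429
T_e = (F − 1)·T₀ = (1.11429 − 1) × 290 = 33.1 K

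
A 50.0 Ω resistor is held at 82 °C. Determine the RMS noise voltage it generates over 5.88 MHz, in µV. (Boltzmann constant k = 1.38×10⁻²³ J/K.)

2.40 µV

T = 82 °C + 273.15 = 355.15 K
V_n = √(4kTRB)
4kTRB = 4 × 1.38×10⁻²³ × 355.15 × 5.00×10¹ × 5.88×10⁶ = 5.76×10⁻¹² V²
V_n = √(5.76×10⁻¹²) = 2.40×10⁻⁶ V = 2.40 µV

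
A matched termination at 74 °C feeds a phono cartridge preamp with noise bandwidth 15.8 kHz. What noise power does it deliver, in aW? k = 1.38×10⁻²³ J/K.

T = 74 °C + 273.15 = 347.15 K
P_n = kTB = 1.38×10⁻²³ × 347.15 × 1.58×10⁴ = 7.57×10⁻¹⁷ W = 75.7 aW

75.7 aW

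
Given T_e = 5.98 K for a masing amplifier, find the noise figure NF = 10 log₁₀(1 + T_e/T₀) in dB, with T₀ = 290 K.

0.089 dB

F = 1 + T_e/T₀ = 1 + 5.98/290 = 1.02062
NF = 10 log₁₀(1.02062) = 0.089 dB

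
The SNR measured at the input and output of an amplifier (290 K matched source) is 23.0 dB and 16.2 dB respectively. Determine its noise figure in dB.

NF (dB) = SNR_in(dB) − SNR_out(dB) when the source is at T₀
NF = 23.0 − 16.2 = 6.8 dB

6.8 dB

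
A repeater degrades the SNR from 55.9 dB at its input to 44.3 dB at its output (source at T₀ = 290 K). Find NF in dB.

11.6 dB

NF (dB) = SNR_in(dB) − SNR_out(dB) when the source is at T₀
NF = 55.9 − 44.3 = 11.6 dB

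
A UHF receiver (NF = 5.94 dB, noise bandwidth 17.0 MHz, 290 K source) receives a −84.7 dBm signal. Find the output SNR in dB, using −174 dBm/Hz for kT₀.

Noise floor: N = −174 + 10 log₁₀(B) + NF
10 log₁₀(1.70×10⁷) = 72.3 dB
N = −174 + 72.3 + 5.94 = −95.76 dBm
SNR = P_sig − N = −84.7 − (−95.76) = 11.06 dB → 11.1 dB

11.1 dB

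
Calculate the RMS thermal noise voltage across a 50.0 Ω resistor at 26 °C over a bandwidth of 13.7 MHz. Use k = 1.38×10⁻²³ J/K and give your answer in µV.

T = 26 °C + 273.15 = 299.15 K
V_n = √(4kTRB)
4kTRB = 4 × 1.38×10⁻²³ × 299.15 × 5.00×10¹ × 1.37×10⁷ = 1.13×10⁻¹¹ V²
V_n = √(1.13×10⁻¹¹) = 3.36×10⁻⁶ V = 3.36 µV

3.36 µV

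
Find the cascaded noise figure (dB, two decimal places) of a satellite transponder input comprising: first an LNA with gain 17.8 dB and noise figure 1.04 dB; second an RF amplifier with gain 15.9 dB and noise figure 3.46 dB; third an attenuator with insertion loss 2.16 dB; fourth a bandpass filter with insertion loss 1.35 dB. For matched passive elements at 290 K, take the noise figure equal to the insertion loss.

Convert to linear (a loss of L dB is a gain of −L dB): F_i = 10^(NF_i/10), G_i = 10^(G_i,dB/10)
  Stage 1: F_1 = 10^(1.04/10) = 1.271, G_1 = 10^(17.8/10) = 60.26
  Stage 2: F_2 = 10^(3.46/10) = 2.218, G_2 = 10^(15.9/10) = 38.90
  Stage 3: F_3 = 10^(2.16/10) = 1.644, G_3 = 10^(−2.16/10) = 0.6081
  Stage 4: F_4 = 10^(1.35/10) = 1.365, G_4 = 10^(−1.35/10) = 0.7328
Friis cascade:
  F = 1.271 + (2.218 − 1)/60.26 + (1.644 − 1)/2344 + (1.365 − 1)/1426 = 1.291
NF = 10 log₁₀(1.291) = 1.11 dB

1.11 dB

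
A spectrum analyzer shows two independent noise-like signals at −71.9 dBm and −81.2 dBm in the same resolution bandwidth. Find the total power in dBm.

Convert to linear, add, convert back:
P₁ = 6.46×10⁻¹¹ W, P₂ = 7.59×10⁻¹² W
P_tot = 7.22×10⁻¹¹ W → 10 log₁₀(P_tot / 10⁻³) = −71.4 dBm

−71.4 dBm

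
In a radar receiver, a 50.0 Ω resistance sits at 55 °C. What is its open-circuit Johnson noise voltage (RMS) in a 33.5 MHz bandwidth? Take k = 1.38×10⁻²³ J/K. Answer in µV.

5.51 µV

T = 55 °C + 273.15 = 328.15 K
V_n = √(4kTRB)
4kTRB = 4 × 1.38×10⁻²³ × 328.15 × 5.00×10¹ × 3.35×10⁷ = 3.03×10⁻¹¹ V²
V_n = √(3.03×10⁻¹¹) = 5.51×10⁻⁶ V = 5.51 µV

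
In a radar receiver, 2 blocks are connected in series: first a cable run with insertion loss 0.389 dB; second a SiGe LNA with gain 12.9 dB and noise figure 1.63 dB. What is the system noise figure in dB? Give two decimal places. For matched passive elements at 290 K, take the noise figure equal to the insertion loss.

Convert to linear (a loss of L dB is a gain of −L dB): F_i = 10^(NF_i/10), G_i = 10^(G_i,dB/10)
  Stage 1: F_1 = 10^(0.389/10) = 1.094, G_1 = 10^(−0.389/10) = 0.9143
  Stage 2: F_2 = 10^(1.63/10) = 1.455, G_2 = 10^(12.9/10) = 19.50
Friis cascade:
  F = 1.094 + (1.455 − 1)/0.9143 = 1.592
NF = 10 log₁₀(1.592) = 2.02 dB

2.02 dB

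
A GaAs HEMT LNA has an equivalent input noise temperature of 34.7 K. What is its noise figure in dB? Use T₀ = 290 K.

F = 1 + T_e/T₀ = 1 + 34.7/290 = 1.11966
NF = 10 log₁₀(1.11966) = 0.491 dB

0.491 dB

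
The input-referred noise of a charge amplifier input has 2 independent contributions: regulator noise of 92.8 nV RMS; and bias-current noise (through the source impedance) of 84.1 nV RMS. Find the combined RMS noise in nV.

125 nV

Uncorrelated sources add in power (mean-square): V_tot = √(ΣV_i²)
V_tot = √[(9.28×10⁻⁸)² + (8.41×10⁻⁸)²] = 1.25×10⁻⁷ V = 125 nV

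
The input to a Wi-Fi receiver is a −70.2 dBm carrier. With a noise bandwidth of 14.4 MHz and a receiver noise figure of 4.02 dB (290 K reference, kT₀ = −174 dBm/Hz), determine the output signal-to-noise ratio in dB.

Noise floor: N = −174 + 10 log₁₀(B) + NF
10 log₁₀(1.44×10⁷) = 71.58 dB
N = −174 + 71.58 + 4.02 = −98.40 dBm
SNR = P_sig − N = −70.2 − (−98.40) = 28.20 dB → 28.2 dB

28.2 dB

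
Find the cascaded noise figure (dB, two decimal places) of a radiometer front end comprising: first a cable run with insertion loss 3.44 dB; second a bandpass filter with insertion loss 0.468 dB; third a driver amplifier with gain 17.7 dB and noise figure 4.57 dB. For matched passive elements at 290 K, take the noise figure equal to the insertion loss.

Convert to linear (a loss of L dB is a gain of −L dB): F_i = 10^(NF_i/10), G_i = 10^(G_i,dB/10)
  Stage 1: F_1 = 10^(3.44/10) = 2.208, G_1 = 10^(−3.44/10) = 0.4529
  Stage 2: F_2 = 10^(0.468/10) = 1.114, G_2 = 10^(−0.468/10) = 0.8978
  Stage 3: F_3 = 10^(4.57/10) = 2.864, G_3 = 10^(17.7/10) = 58.88
Friis cascade:
  F = 2.208 + (1.114 − 1)/0.4529 + (2.864 − 1)/0.4066 = 7.044
NF = 10 log₁₀(7.044) = 8.48 dB

8.48 dB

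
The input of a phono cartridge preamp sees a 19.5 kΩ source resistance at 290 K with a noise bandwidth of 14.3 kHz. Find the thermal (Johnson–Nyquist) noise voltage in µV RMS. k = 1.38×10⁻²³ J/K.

2.11 µV

V_n = √(4kTRB)
4kTRB = 4 × 1.38×10⁻²³ × 290 × 1.95×10⁴ × 1.43×10⁴ = 4.46×10⁻¹² V²
V_n = √(4.46×10⁻¹²) = 2.11×10⁻⁶ V = 2.11 µV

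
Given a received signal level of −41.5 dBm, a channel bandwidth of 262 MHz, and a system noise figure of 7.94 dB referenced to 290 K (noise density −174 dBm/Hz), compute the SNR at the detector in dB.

Noise floor: N = −174 + 10 log₁₀(B) + NF
10 log₁₀(2.62×10⁸) = 84.18 dB
N = −174 + 84.18 + 7.94 = −81.88 dBm
SNR = P_sig − N = −41.5 − (−81.88) = 40.38 dB → 40.4 dB

40.4 dB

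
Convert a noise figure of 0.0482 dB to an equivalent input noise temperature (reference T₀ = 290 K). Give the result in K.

3.24 K

F = 10^(0.0482/10) = 1.01116
T_e = (F − 1)·T₀ = (1.01116 − 1) × 290 = 3.24 K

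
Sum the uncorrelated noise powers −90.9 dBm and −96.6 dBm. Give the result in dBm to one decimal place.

−89.9 dBm

Convert to linear, add, convert back:
P₁ = 8.13×10⁻¹³ W, P₂ = 2.19×10⁻¹³ W
P_tot = 1.03×10⁻¹² W → 10 log₁₀(P_tot / 10⁻³) = −89.9 dBm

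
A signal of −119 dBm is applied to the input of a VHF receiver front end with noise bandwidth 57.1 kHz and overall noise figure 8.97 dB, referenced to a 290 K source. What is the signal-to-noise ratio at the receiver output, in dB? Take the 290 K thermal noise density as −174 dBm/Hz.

−1.5 dB

Noise floor: N = −174 + 10 log₁₀(B) + NF
10 log₁₀(5.71×10⁴) = 47.57 dB
N = −174 + 47.57 + 8.97 = −117.46 dBm
SNR = P_sig − N = −119 − (−117.46) = −1.54 dB → −1.5 dB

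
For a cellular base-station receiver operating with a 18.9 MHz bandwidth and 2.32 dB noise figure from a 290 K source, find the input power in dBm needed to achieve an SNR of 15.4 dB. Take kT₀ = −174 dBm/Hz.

−83.5 dBm

Sensitivity = −174 + 10 log₁₀(B) + NF + SNR_min
= −174 + 72.76 + 2.32 + 15.4
= −83.52 dBm → −83.5 dBm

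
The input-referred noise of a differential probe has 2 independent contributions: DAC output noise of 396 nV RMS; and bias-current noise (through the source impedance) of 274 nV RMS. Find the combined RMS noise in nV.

Uncorrelated sources add in power (mean-square): V_tot = √(ΣV_i²)
V_tot = √[(3.96×10⁻⁷)² + (2.74×10⁻⁷)²] = 4.82×10⁻⁷ V = 482 nV

482 nV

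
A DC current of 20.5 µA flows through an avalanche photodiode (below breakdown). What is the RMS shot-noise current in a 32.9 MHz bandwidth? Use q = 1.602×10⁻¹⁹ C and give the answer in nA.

I_n = √(2qI·B)
2qI·B = 2 × 1.602×10⁻¹⁹ × 2.05×10⁻⁵ × 3.29×10⁷ = 2.16×10⁻¹⁶ A²
I_n = √(2.16×10⁻¹⁶) = 1.47×10⁻⁸ A = 14.7 nA

14.7 nA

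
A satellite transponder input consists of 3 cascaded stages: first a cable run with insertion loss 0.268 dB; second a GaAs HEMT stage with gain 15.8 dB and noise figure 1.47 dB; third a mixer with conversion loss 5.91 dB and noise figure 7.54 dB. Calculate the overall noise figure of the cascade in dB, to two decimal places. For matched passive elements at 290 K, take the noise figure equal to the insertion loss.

2.10 dB

Convert to linear (a loss of L dB is a gain of −L dB): F_i = 10^(NF_i/10), G_i = 10^(G_i,dB/10)
  Stage 1: F_1 = 10^(0.268/10) = 1.064, G_1 = 10^(−0.268/10) = 0.9402
  Stage 2: F_2 = 10^(1.47/10) = 1.403, G_2 = 10^(15.8/10) = 38.02
  Stage 3: F_3 = 10^(7.54/10) = 5.675, G_3 = 10^(−5.91/10) = 0.2564
Friis cascade:
  F = 1.064 + (1.403 − 1)/0.9402 + (5.675 − 1)/35.74 = 1.623
NF = 10 log₁₀(1.623) = 2.10 dB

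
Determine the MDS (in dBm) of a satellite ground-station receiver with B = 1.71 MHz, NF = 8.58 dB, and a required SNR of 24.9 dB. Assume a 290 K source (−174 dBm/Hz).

−78.2 dBm

Sensitivity = −174 + 10 log₁₀(B) + NF + SNR_min
= −174 + 62.33 + 8.58 + 24.9
= −78.19 dBm → −78.2 dBm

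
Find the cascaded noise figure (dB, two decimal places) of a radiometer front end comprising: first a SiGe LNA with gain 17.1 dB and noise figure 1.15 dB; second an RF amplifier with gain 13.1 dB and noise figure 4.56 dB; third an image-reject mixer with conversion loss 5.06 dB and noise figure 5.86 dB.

1.28 dB

Convert to linear (a loss of L dB is a gain of −L dB): F_i = 10^(NF_i/10), G_i = 10^(G_i,dB/10)
  Stage 1: F_1 = 10^(1.15/10) = 1.303, G_1 = 10^(17.1/10) = 51.29
  Stage 2: F_2 = 10^(4.56/10) = 2.858, G_2 = 10^(13.1/10) = 20.42
  Stage 3: F_3 = 10^(5.86/10) = 3.855, G_3 = 10^(−5.06/10) = 0.3119
Friis cascade:
  F = 1.303 + (2.858 − 1)/51.29 + (3.855 − 1)/1047 = 1.342
NF = 10 log₁₀(1.342) = 1.28 dB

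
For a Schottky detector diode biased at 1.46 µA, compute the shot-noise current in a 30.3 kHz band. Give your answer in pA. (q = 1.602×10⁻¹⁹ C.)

I_n = √(2qI·B)
2qI·B = 2 × 1.602×10⁻¹⁹ × 1.46×10⁻⁶ × 3.03×10⁴ = 1.42×10⁻²⁰ A²
I_n = √(1.42×10⁻²⁰) = 1.19×10⁻¹⁰ A = 119 pA

119 pA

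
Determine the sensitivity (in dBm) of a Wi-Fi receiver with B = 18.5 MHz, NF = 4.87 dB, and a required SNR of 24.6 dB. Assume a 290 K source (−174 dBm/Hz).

−71.9 dBm

Sensitivity = −174 + 10 log₁₀(B) + NF + SNR_min
= −174 + 72.67 + 4.87 + 24.6
= −71.86 dBm → −71.9 dBm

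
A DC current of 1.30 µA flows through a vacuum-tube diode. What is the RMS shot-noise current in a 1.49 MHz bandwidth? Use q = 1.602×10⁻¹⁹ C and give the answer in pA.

I_n = √(2qI·B)
2qI·B = 2 × 1.602×10⁻¹⁹ × 1.30×10⁻⁶ × 1.49×10⁶ = 6.21×10⁻¹⁹ A²
I_n = √(6.21×10⁻¹⁹) = 7.88×10⁻¹⁰ A = 788 pA

788 pA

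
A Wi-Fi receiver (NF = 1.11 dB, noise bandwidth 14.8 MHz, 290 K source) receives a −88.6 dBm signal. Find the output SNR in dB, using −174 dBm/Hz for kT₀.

Noise floor: N = −174 + 10 log₁₀(B) + NF
10 log₁₀(1.48×10⁷) = 71.7 dB
N = −174 + 71.7 + 1.11 = −101.19 dBm
SNR = P_sig − N = −88.6 − (−101.19) = 12.59 dB → 12.6 dB

12.6 dB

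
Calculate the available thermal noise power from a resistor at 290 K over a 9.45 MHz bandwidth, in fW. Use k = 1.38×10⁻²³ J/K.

37.8 fW

P_n = kTB = 1.38×10⁻²³ × 290 × 9.45×10⁶ = 3.78×10⁻¹⁴ W = 37.8 fW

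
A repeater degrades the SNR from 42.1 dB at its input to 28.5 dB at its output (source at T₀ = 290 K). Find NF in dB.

13.6 dB

NF (dB) = SNR_in(dB) − SNR_out(dB) when the source is at T₀
NF = 42.1 − 28.5 = 13.6 dB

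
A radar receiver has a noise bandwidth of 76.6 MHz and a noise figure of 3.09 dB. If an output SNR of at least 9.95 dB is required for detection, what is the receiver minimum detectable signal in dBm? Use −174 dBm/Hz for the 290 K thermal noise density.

−82.1 dBm

Sensitivity = −174 + 10 log₁₀(B) + NF + SNR_min
= −174 + 78.84 + 3.09 + 9.95
= −82.12 dBm → −82.1 dBm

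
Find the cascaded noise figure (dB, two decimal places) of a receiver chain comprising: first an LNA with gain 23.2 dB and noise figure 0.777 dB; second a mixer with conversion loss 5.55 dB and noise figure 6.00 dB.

Convert to linear (a loss of L dB is a gain of −L dB): F_i = 10^(NF_i/10), G_i = 10^(G_i,dB/10)
  Stage 1: F_1 = 10^(0.777/10) = 1.196, G_1 = 10^(23.2/10) = 208.9
  Stage 2: F_2 = 10^(6.00/10) = 3.981, G_2 = 10^(−5.55/10) = 0.2786
Friis cascade:
  F = 1.196 + (3.981 − 1)/208.9 = 1.210
NF = 10 log₁₀(1.210) = 0.83 dB

0.83 dB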